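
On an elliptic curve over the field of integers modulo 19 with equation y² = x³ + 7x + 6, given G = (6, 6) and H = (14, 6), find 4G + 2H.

(6, 13)

First 4G:
Double-and-add on 4 = (100)₂. Start with G = (6, 6) for the leading 1-bit.
double: tangent at (6, 6): λ = (3·6² + 7)/(2·6) ≡ 1/12. 12⁻¹ ≡ 8 (mod 19), so λ ≡ 1·8 ≡ 8.
  x = λ² - 6 - 6 = 64 - 12 ≡ 14; y = λ·(6 - 14) - 6 ≡ 6. → (14, 6)
double: tangent at (14, 6): λ = (3·14² + 7)/(2·6) ≡ 6/12. 12⁻¹ ≡ 8 (mod 19), so λ ≡ 6·8 ≡ 10.
  x = λ² - 14 - 14 = 100 - 28 ≡ 15; y = λ·(14 - 15) - 6 ≡ 3. → (15, 3)
4G = (15, 3).
Next 2H:
Repeated addition: build up to 2H.
2H: tangent at (14, 6): λ = (3·14² + 7)/(2·6) ≡ 6/12. 12⁻¹ ≡ 8 (mod 19), so λ ≡ 6·8 ≡ 10.
  x = λ² - 14 - 14 = 100 - 28 ≡ 15; y = λ·(14 - 15) - 6 ≡ 3. → (15, 3)
2H = (15, 3).
Finally 4G + 2H:
tangent at (15, 3): λ = (3·15² + 7)/(2·3) ≡ 17/6. 6⁻¹ ≡ 16 (mod 19), so λ ≡ 17·16 ≡ 6.
  x = λ² - 15 - 15 = 36 - 30 ≡ 6; y = λ·(15 - 6) - 3 ≡ 13. → (6, 13)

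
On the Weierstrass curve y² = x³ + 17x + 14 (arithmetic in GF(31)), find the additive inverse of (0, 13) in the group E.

-(0, 13) = (0, -13 mod 31) = (0, 18).

(0, 18)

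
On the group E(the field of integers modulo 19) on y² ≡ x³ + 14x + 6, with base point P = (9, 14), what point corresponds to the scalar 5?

Double-and-add on 5 = (101)₂. Start with P = (9, 14) for the leading 1-bit.
double: tangent at (9, 14): λ = (3·9² + 14)/(2·14) ≡ 10/9. 9⁻¹ ≡ 17 (mod 19), so λ ≡ 10·17 ≡ 18.
  x = λ² - 9 - 9 = 324 - 18 ≡ 2; y = λ·(9 - 2) - 14 ≡ 17. → (2, 17)
double: tangent at (2, 17): λ = (3·2² + 14)/(2·17) ≡ 7/15. 15⁻¹ ≡ 14 (mod 19) since 15·14 = 210 ≡ 1, so λ ≡ 7·14 ≡ 3.
  x = λ² - 2 - 2 = 9 - 4 ≡ 5; y = λ·(2 - 5) - 17 ≡ 12. → (5, 12)
add P: (5, 12) + (9, 14). λ = (14 - 12)/(9 - 5) ≡ 2/4 mod 19. 4⁻¹ ≡ 5 (mod 19) since 4·5 = 20 ≡ 1, so λ ≡ 10.
  x = λ² - 5 - 9 = 100 - 14 ≡ 10; y = λ·(5 - 10) - 12 ≡ 14. → (10, 14)

(10, 14)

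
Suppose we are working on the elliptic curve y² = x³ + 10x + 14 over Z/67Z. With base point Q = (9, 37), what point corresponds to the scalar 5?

Double-and-add on 5 = (101)₂. Start with Q = (9, 37) for the leading 1-bit.
double: tangent at (9, 37): λ = (3·9² + 10)/(2·37) ≡ 52/7. 7⁻¹ ≡ 48 (mod 67), so λ ≡ 52·48 ≡ 17.
  x = λ² - 9 - 9 = 289 - 18 ≡ 3; y = λ·(9 - 3) - 37 ≡ 65. → (3, 65)
double: tangent at (3, 65): λ = (3·3² + 10)/(2·65) ≡ 37/63. 63⁻¹ ≡ 50 (mod 67), so λ ≡ 37·50 ≡ 41.
  x = λ² - 3 - 3 = 1681 - 6 ≡ 0; y = λ·(3 - 0) - 65 ≡ 58. → (0, 58)
add Q: (0, 58) + (9, 37). λ = (37 - 58)/(9 - 0) ≡ 46/9 mod 67. 9⁻¹ ≡ 15 (mod 67) since 9·15 = 135 ≡ 1, so λ ≡ 20.
  x = λ² - 0 - 9 = 400 - 9 ≡ 56; y = λ·(0 - 56) - 58 ≡ 28. → (56, 28)

(56, 28)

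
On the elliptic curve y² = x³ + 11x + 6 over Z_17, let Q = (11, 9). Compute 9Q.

(11, 8)

Double-and-add on 9 = (1001)₂. Start with Q = (11, 9) for the leading 1-bit.
double: tangent at (11, 9): λ = (3·11² + 11)/(2·9) ≡ 0/1. 1⁻¹ ≡ 1 (mod 17) since 1·1 = 1 ≡ 1, so λ ≡ 0·1 ≡ 0.
  x = λ² - 11 - 11 = 0 - 22 ≡ 12; y = λ·(11 - 12) - 9 ≡ 8. → (12, 8)
double: tangent at (12, 8): λ = (3·12² + 11)/(2·8) ≡ 1/16. 16⁻¹ ≡ 16 (mod 17), so λ ≡ 1·16 ≡ 16.
  x = λ² - 12 - 12 = 256 - 24 ≡ 11; y = λ·(12 - 11) - 8 ≡ 8. → (11, 8)
double: tangent at (11, 8): λ = (3·11² + 11)/(2·8) ≡ 0/16. 16⁻¹ ≡ 16 (mod 17), so λ ≡ 0·16 ≡ 0.
  x = λ² - 11 - 11 = 0 - 22 ≡ 12; y = λ·(11 - 12) - 8 ≡ 9. → (12, 9)
add Q: (12, 9) + (11, 9). λ = (9 - 9)/(11 - 12) ≡ 0/16 mod 17. 16⁻¹ ≡ 16 (mod 17), so λ ≡ 0.
  x = λ² - 12 - 11 = 0 - 23 ≡ 11; y = λ·(12 - 11) - 9 ≡ 8. → (11, 8)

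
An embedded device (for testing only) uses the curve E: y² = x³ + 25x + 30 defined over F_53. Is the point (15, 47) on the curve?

y² = 47² ≡ 36; x³ + 25x + 30 = 3780 ≡ 17 (mod 53). 36 ≠ 17.

no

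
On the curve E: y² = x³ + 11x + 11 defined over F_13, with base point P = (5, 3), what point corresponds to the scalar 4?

(5, 10)

Double-and-add on 4 = (100)₂. Start with P = (5, 3) for the leading 1-bit.
double: tangent at (5, 3): λ = (3·5² + 11)/(2·3) ≡ 8/6. 6⁻¹ ≡ 11 (mod 13) since 6·11 = 66 ≡ 1, so λ ≡ 8·11 ≡ 10.
  x = λ² - 5 - 5 = 100 - 10 ≡ 12; y = λ·(5 - 12) - 3 ≡ 5. → (12, 5)
double: tangent at (12, 5): λ = (3·12² + 11)/(2·5) ≡ 1/10. 10⁻¹ ≡ 4 (mod 13) since 10·4 = 40 ≡ 1, so λ ≡ 1·4 ≡ 4.
  x = λ² - 12 - 12 = 16 - 24 ≡ 5; y = λ·(12 - 5) - 5 ≡ 10. → (5, 10)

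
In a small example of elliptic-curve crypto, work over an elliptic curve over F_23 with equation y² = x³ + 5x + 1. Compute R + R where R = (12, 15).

(22, 8)

tangent at (12, 15): λ = (3·12² + 5)/(2·15) ≡ 0/7. 7⁻¹ ≡ 10 (mod 23) since 7·10 = 70 ≡ 1, so λ ≡ 0·10 ≡ 0.
  x = λ² - 12 - 12 = 0 - 24 ≡ 22; y = λ·(12 - 22) - 15 ≡ 8. → (22, 8)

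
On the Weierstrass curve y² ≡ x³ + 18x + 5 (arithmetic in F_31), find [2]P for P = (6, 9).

tangent at (6, 9): λ = (3·6² + 18)/(2·9) ≡ 2/18. 18⁻¹ ≡ 19 (mod 31), so λ ≡ 2·19 ≡ 7.
  x = λ² - 6 - 6 = 49 - 12 ≡ 6; y = λ·(6 - 6) - 9 ≡ 22. → (6, 22)

(6, 22)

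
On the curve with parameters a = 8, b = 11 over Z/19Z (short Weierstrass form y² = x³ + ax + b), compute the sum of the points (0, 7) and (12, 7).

(7, 12)

(0, 7) + (12, 7). λ = (7 - 7)/(12 - 0) ≡ 0/12 mod 19. 12⁻¹ ≡ 8 (mod 19), so λ ≡ 0.
  x = λ² - 0 - 12 = 0 - 12 ≡ 7; y = λ·(0 - 7) - 7 ≡ 12. → (7, 12)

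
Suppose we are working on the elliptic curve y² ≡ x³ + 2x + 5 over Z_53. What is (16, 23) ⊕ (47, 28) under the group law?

(39, 28)

(16, 23) + (47, 28). λ = (28 - 23)/(47 - 16) ≡ 5/31 mod 53. 31⁻¹ ≡ 12 (mod 53), so λ ≡ 7.
  x = λ² - 16 - 47 = 49 - 63 ≡ 39; y = λ·(16 - 39) - 23 ≡ 28. → (39, 28)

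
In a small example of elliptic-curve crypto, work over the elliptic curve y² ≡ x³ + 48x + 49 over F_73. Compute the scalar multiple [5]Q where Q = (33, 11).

(51, 68)

Repeated addition: build up to 5Q.
2Q: tangent at (33, 11): λ = (3·33² + 48)/(2·11) ≡ 30/22. 22⁻¹ ≡ 10 (mod 73), so λ ≡ 30·10 ≡ 8.
  x = λ² - 33 - 33 = 64 - 66 ≡ 71; y = λ·(33 - 71) - 11 ≡ 50. → (71, 50)
3Q: (71, 50) + (33, 11). λ = (11 - 50)/(33 - 71) ≡ 34/35 mod 73. 35⁻¹ ≡ 48 (mod 73) since 35·48 = 1680 ≡ 1, so λ ≡ 26.
  x = λ² - 71 - 33 = 676 - 104 ≡ 61; y = λ·(71 - 61) - 50 ≡ 64. → (61, 64)
4Q: (61, 64) + (33, 11). λ = (11 - 64)/(33 - 61) ≡ 20/45 mod 73. 45⁻¹ ≡ 13 (mod 73) since 45·13 = 585 ≡ 1, so λ ≡ 41.
  x = λ² - 61 - 33 = 1681 - 94 ≡ 54; y = λ·(61 - 54) - 64 ≡ 4. → (54, 4)
5Q: (54, 4) + (33, 11). λ = (11 - 4)/(33 - 54) ≡ 7/52 mod 73. 52⁻¹ ≡ 66 (mod 73) since 52·66 = 3432 ≡ 1, so λ ≡ 24.
  x = λ² - 54 - 33 = 576 - 87 ≡ 51; y = λ·(54 - 51) - 4 ≡ 68. → (51, 68)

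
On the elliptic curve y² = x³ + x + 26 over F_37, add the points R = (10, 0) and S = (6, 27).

(18, 17)

(10, 0) + (6, 27). λ = (27 - 0)/(6 - 10) ≡ 27/33 mod 37. 33⁻¹ ≡ 9 (mod 37) since 33·9 = 297 ≡ 1, so λ ≡ 21.
  x = λ² - 10 - 6 = 441 - 16 ≡ 18; y = λ·(10 - 18) - 0 ≡ 17. → (18, 17)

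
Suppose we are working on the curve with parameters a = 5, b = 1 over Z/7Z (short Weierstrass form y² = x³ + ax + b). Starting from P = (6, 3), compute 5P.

Double-and-add on 5 = (101)₂. Start with P = (6, 3) for the leading 1-bit.
double: tangent at (6, 3): λ = (3·6² + 5)/(2·3) ≡ 1/6. 6⁻¹ ≡ 6 (mod 7) since 6·6 = 36 ≡ 1, so λ ≡ 1·6 ≡ 6.
  x = λ² - 6 - 6 = 36 - 12 ≡ 3; y = λ·(6 - 3) - 3 ≡ 1. → (3, 1)
double: tangent at (3, 1): λ = (3·3² + 5)/(2·1) ≡ 4/2. 2⁻¹ ≡ 4 (mod 7) since 2·4 = 8 ≡ 1, so λ ≡ 4·4 ≡ 2.
  x = λ² - 3 - 3 = 4 - 6 ≡ 5; y = λ·(3 - 5) - 1 ≡ 2. → (5, 2)
add P: (5, 2) + (6, 3). λ = (3 - 2)/(6 - 5) ≡ 1/1 mod 7. 1⁻¹ ≡ 1 (mod 7), so λ ≡ 1.
  x = λ² - 5 - 6 = 1 - 11 ≡ 4; y = λ·(5 - 4) - 2 ≡ 6. → (4, 6)

(4, 6)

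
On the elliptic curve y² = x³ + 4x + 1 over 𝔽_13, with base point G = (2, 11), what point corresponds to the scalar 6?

(8, 8)

Repeated addition: build up to 6G.
2G: tangent at (2, 11): λ = (3·2² + 4)/(2·11) ≡ 3/9. 9⁻¹ ≡ 3 (mod 13) since 9·3 = 27 ≡ 1, so λ ≡ 3·3 ≡ 9.
  x = λ² - 2 - 2 = 81 - 4 ≡ 12; y = λ·(2 - 12) - 11 ≡ 3. → (12, 3)
3G: (12, 3) + (2, 11). λ = (11 - 3)/(2 - 12) ≡ 8/3 mod 13. 3⁻¹ ≡ 9 (mod 13), so λ ≡ 7.
  x = λ² - 12 - 2 = 49 - 14 ≡ 9; y = λ·(12 - 9) - 3 ≡ 5. → (9, 5)
4G: (9, 5) + (2, 11). λ = (11 - 5)/(2 - 9) ≡ 6/6 mod 13. 6⁻¹ ≡ 11 (mod 13) since 6·11 = 66 ≡ 1, so λ ≡ 1.
  x = λ² - 9 - 2 = 1 - 11 ≡ 3; y = λ·(9 - 3) - 5 ≡ 1. → (3, 1)
5G: (3, 1) + (2, 11). λ = (11 - 1)/(2 - 3) ≡ 10/12 mod 13. 12⁻¹ ≡ 12 (mod 13), so λ ≡ 3.
  x = λ² - 3 - 2 = 9 - 5 ≡ 4; y = λ·(3 - 4) - 1 ≡ 9. → (4, 9)
6G: (4, 9) + (2, 11). λ = (11 - 9)/(2 - 4) ≡ 2/11 mod 13. 11⁻¹ ≡ 6 (mod 13), so λ ≡ 12.
  x = λ² - 4 - 2 = 144 - 6 ≡ 8; y = λ·(4 - 8) - 9 ≡ 8. → (8, 8)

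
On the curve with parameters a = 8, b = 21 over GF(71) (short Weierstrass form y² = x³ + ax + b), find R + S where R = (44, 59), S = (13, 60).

(57, 17)

(44, 59) + (13, 60). λ = (60 - 59)/(13 - 44) ≡ 1/40 mod 71. 40⁻¹ ≡ 16 (mod 71), so λ ≡ 16.
  x = λ² - 44 - 13 = 256 - 57 ≡ 57; y = λ·(44 - 57) - 59 ≡ 17. → (57, 17)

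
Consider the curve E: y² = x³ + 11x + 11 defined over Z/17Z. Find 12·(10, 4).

(5, 15)

Write P = (10, 4).
Repeated addition: build up to 12P.
2P: tangent at (10, 4): λ = (3·10² + 11)/(2·4) ≡ 5/8. 8⁻¹ ≡ 15 (mod 17), so λ ≡ 5·15 ≡ 7.
  x = λ² - 10 - 10 = 49 - 20 ≡ 12; y = λ·(10 - 12) - 4 ≡ 16. → (12, 16)
3P: (12, 16) + (10, 4). λ = (4 - 16)/(10 - 12) ≡ 5/15 mod 17. 15⁻¹ ≡ 8 (mod 17) since 15·8 = 120 ≡ 1, so λ ≡ 6.
  x = λ² - 12 - 10 = 36 - 22 ≡ 14; y = λ·(12 - 14) - 16 ≡ 6. → (14, 6)
4P: (14, 6) + (10, 4). λ = (4 - 6)/(10 - 14) ≡ 15/13 mod 17. 13⁻¹ ≡ 4 (mod 17) since 13·4 = 52 ≡ 1, so λ ≡ 9.
  x = λ² - 14 - 10 = 81 - 24 ≡ 6; y = λ·(14 - 6) - 6 ≡ 15. → (6, 15)
5P: (6, 15) + (10, 4). λ = (4 - 15)/(10 - 6) ≡ 6/4 mod 17. 4⁻¹ ≡ 13 (mod 17), so λ ≡ 10.
  x = λ² - 6 - 10 = 100 - 16 ≡ 16; y = λ·(6 - 16) - 15 ≡ 4. → (16, 4)
6P: (16, 4) + (10, 4). λ = (4 - 4)/(10 - 16) ≡ 0/11 mod 17. 11⁻¹ ≡ 14 (mod 17), so λ ≡ 0.
  x = λ² - 16 - 10 = 0 - 26 ≡ 8; y = λ·(16 - 8) - 4 ≡ 13. → (8, 13)
7P: (8, 13) + (10, 4). λ = (4 - 13)/(10 - 8) ≡ 8/2 mod 17. 2⁻¹ ≡ 9 (mod 17), so λ ≡ 4.
  x = λ² - 8 - 10 = 16 - 18 ≡ 15; y = λ·(8 - 15) - 13 ≡ 10. → (15, 10)
8P: (15, 10) + (10, 4). λ = (4 - 10)/(10 - 15) ≡ 11/12 mod 17. 12⁻¹ ≡ 10 (mod 17), so λ ≡ 8.
  x = λ² - 15 - 10 = 64 - 25 ≡ 5; y = λ·(15 - 5) - 10 ≡ 2. → (5, 2)
9P: (5, 2) + (10, 4). λ = (4 - 2)/(10 - 5) ≡ 2/5 mod 17. 5⁻¹ ≡ 7 (mod 17), so λ ≡ 14.
  x = λ² - 5 - 10 = 196 - 15 ≡ 11; y = λ·(5 - 11) - 2 ≡ 16. → (11, 16)
10P: (11, 16) + (10, 4). λ = (4 - 16)/(10 - 11) ≡ 5/16 mod 17. 16⁻¹ ≡ 16 (mod 17), so λ ≡ 12.
  x = λ² - 11 - 10 = 144 - 21 ≡ 4; y = λ·(11 - 4) - 16 ≡ 0. → (4, 0)
11P: (4, 0) + (10, 4). λ = (4 - 0)/(10 - 4) ≡ 4/6 mod 17. 6⁻¹ ≡ 3 (mod 17), so λ ≡ 12.
  x = λ² - 4 - 10 = 144 - 14 ≡ 11; y = λ·(4 - 11) - 0 ≡ 1. → (11, 1)
12P: (11, 1) + (10, 4). λ = (4 - 1)/(10 - 11) ≡ 3/16 mod 17. 16⁻¹ ≡ 16 (mod 17) since 16·16 = 256 ≡ 1, so λ ≡ 14.
  x = λ² - 11 - 10 = 196 - 21 ≡ 5; y = λ·(11 - 5) - 1 ≡ 15. → (5, 15)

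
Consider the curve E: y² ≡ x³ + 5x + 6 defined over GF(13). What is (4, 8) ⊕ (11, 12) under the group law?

(4, 8) + (11, 12). λ = (12 - 8)/(11 - 4) ≡ 4/7 mod 13. 7⁻¹ ≡ 2 (mod 13), so λ ≡ 8.
  x = λ² - 4 - 11 = 64 - 15 ≡ 10; y = λ·(4 - 10) - 8 ≡ 9. → (10, 9)

(10, 9)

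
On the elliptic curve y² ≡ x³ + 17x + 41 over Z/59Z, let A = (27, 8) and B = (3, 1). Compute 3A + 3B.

First 3A:
Repeated addition: build up to 3A.
2A: tangent at (27, 8): λ = (3·27² + 17)/(2·8) ≡ 21/16. 16⁻¹ ≡ 48 (mod 59) since 16·48 = 768 ≡ 1, so λ ≡ 21·48 ≡ 5.
  x = λ² - 27 - 27 = 25 - 54 ≡ 30; y = λ·(27 - 30) - 8 ≡ 36. → (30, 36)
3A: (30, 36) + (27, 8). λ = (8 - 36)/(27 - 30) ≡ 31/56 mod 59. 56⁻¹ ≡ 39 (mod 59), so λ ≡ 29.
  x = λ² - 30 - 27 = 841 - 57 ≡ 17; y = λ·(30 - 17) - 36 ≡ 46. → (17, 46)
3A = (17, 46).
Next 3B:
Repeated addition: build up to 3B.
2B: tangent at (3, 1): λ = (3·3² + 17)/(2·1) ≡ 44/2. 2⁻¹ ≡ 30 (mod 59) since 2·30 = 60 ≡ 1, so λ ≡ 44·30 ≡ 22.
  x = λ² - 3 - 3 = 484 - 6 ≡ 6; y = λ·(3 - 6) - 1 ≡ 51. → (6, 51)
3B: (6, 51) + (3, 1). λ = (1 - 51)/(3 - 6) ≡ 9/56 mod 59. 56⁻¹ ≡ 39 (mod 59), so λ ≡ 56.
  x = λ² - 6 - 3 = 3136 - 9 ≡ 0; y = λ·(6 - 0) - 51 ≡ 49. → (0, 49)
3B = (0, 49).
Finally 3A + 3B:
(17, 46) + (0, 49). λ = (49 - 46)/(0 - 17) ≡ 3/42 mod 59. 42⁻¹ ≡ 52 (mod 59), so λ ≡ 38.
  x = λ² - 17 - 0 = 1444 - 17 ≡ 11; y = λ·(17 - 11) - 46 ≡ 5. → (11, 5)

(11, 5)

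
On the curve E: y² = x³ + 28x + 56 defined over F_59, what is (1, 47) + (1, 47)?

tangent at (1, 47): λ = (3·1² + 28)/(2·47) ≡ 31/35. 35⁻¹ ≡ 27 (mod 59), so λ ≡ 31·27 ≡ 11.
  x = λ² - 1 - 1 = 121 - 2 ≡ 1; y = λ·(1 - 1) - 47 ≡ 12. → (1, 12)

(1, 12)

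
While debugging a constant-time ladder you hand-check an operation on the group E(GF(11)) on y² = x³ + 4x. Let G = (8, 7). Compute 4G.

Double-and-add on 4 = (100)₂. Start with G = (8, 7) for the leading 1-bit.
double: tangent at (8, 7): λ = (3·8² + 4)/(2·7) ≡ 9/3. 3⁻¹ ≡ 4 (mod 11), so λ ≡ 9·4 ≡ 3.
  x = λ² - 8 - 8 = 9 - 16 ≡ 4; y = λ·(8 - 4) - 7 ≡ 5. → (4, 5)
double: tangent at (4, 5): λ = (3·4² + 4)/(2·5) ≡ 8/10. 10⁻¹ ≡ 10 (mod 11), so λ ≡ 8·10 ≡ 3.
  x = λ² - 4 - 4 = 9 - 8 ≡ 1; y = λ·(4 - 1) - 5 ≡ 4. → (1, 4)

(1, 4)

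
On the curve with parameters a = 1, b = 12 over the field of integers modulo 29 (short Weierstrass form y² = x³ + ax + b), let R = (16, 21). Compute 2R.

(10, 6)

tangent at (16, 21): λ = (3·16² + 1)/(2·21) ≡ 15/13. 13⁻¹ ≡ 9 (mod 29) since 13·9 = 117 ≡ 1, so λ ≡ 15·9 ≡ 19.
  x = λ² - 16 - 16 = 361 - 32 ≡ 10; y = λ·(16 - 10) - 21 ≡ 6. → (10, 6)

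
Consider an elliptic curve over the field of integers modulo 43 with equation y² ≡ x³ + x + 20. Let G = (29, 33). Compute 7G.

(37, 20)

Double-and-add on 7 = (111)₂. Start with G = (29, 33) for the leading 1-bit.
double: tangent at (29, 33): λ = (3·29² + 1)/(2·33) ≡ 30/23. 23⁻¹ ≡ 15 (mod 43) since 23·15 = 345 ≡ 1, so λ ≡ 30·15 ≡ 20.
  x = λ² - 29 - 29 = 400 - 58 ≡ 41; y = λ·(29 - 41) - 33 ≡ 28. → (41, 28)
add G: (41, 28) + (29, 33). λ = (33 - 28)/(29 - 41) ≡ 5/31 mod 43. 31⁻¹ ≡ 25 (mod 43) since 31·25 = 775 ≡ 1, so λ ≡ 39.
  x = λ² - 41 - 29 = 1521 - 70 ≡ 32; y = λ·(41 - 32) - 28 ≡ 22. → (32, 22)
double: tangent at (32, 22): λ = (3·32² + 1)/(2·22) ≡ 20/1. 1⁻¹ ≡ 1 (mod 43) since 1·1 = 1 ≡ 1, so λ ≡ 20·1 ≡ 20.
  x = λ² - 32 - 32 = 400 - 64 ≡ 35; y = λ·(32 - 35) - 22 ≡ 4. → (35, 4)
add G: (35, 4) + (29, 33). λ = (33 - 4)/(29 - 35) ≡ 29/37 mod 43. 37⁻¹ ≡ 7 (mod 43), so λ ≡ 31.
  x = λ² - 35 - 29 = 961 - 64 ≡ 37; y = λ·(35 - 37) - 4 ≡ 20. → (37, 20)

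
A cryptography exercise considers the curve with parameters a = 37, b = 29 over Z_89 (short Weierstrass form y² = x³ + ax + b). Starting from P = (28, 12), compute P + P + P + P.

Repeated addition: build up to 4P.
2P: tangent at (28, 12): λ = (3·28² + 37)/(2·12) ≡ 75/24. 24⁻¹ ≡ 26 (mod 89) since 24·26 = 624 ≡ 1, so λ ≡ 75·26 ≡ 81.
  x = λ² - 28 - 28 = 6561 - 56 ≡ 8; y = λ·(28 - 8) - 12 ≡ 6. → (8, 6)
3P: (8, 6) + (28, 12). λ = (12 - 6)/(28 - 8) ≡ 6/20 mod 89. 20⁻¹ ≡ 49 (mod 89), so λ ≡ 27.
  x = λ² - 8 - 28 = 729 - 36 ≡ 70; y = λ·(8 - 70) - 6 ≡ 11. → (70, 11)
4P: (70, 11) + (28, 12). λ = (12 - 11)/(28 - 70) ≡ 1/47 mod 89. 47⁻¹ ≡ 36 (mod 89), so λ ≡ 36.
  x = λ² - 70 - 28 = 1296 - 98 ≡ 41; y = λ·(70 - 41) - 11 ≡ 54. → (41, 54)

(41, 54)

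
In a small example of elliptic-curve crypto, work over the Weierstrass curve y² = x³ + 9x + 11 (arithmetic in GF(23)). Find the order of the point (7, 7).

7

2P: tangent at (7, 7): λ = (3·7² + 9)/(2·7) ≡ 18/14. 14⁻¹ ≡ 5 (mod 23), so λ ≡ 18·5 ≡ 21.
  x = λ² - 7 - 7 = 441 - 14 ≡ 13; y = λ·(7 - 13) - 7 ≡ 5. → (13, 5)
3P: (13, 5) + (7, 7). λ = (7 - 5)/(7 - 13) ≡ 2/17 mod 23. 17⁻¹ ≡ 19 (mod 23), so λ ≡ 15.
  x = λ² - 13 - 7 = 225 - 20 ≡ 21; y = λ·(13 - 21) - 5 ≡ 13. → (21, 13)
4P: (21, 13) + (7, 7). λ = (7 - 13)/(7 - 21) ≡ 17/9 mod 23. 9⁻¹ ≡ 18 (mod 23), so λ ≡ 7.
  x = λ² - 21 - 7 = 49 - 28 ≡ 21; y = λ·(21 - 21) - 13 ≡ 10. → (21, 10)
5P: (21, 10) + (7, 7). λ = (7 - 10)/(7 - 21) ≡ 20/9 mod 23. 9⁻¹ ≡ 18 (mod 23) since 9·18 = 162 ≡ 1, so λ ≡ 15.
  x = λ² - 21 - 7 = 225 - 28 ≡ 13; y = λ·(21 - 13) - 10 ≡ 18. → (13, 18)
6P: (13, 18) + (7, 7). λ = (7 - 18)/(7 - 13) ≡ 12/17 mod 23. 17⁻¹ ≡ 19 (mod 23), so λ ≡ 21.
  x = λ² - 13 - 7 = 441 - 20 ≡ 7; y = λ·(13 - 7) - 18 ≡ 16. → (7, 16)
7P: (7, 16) + (7, 7): same x and y₁ ≡ -y₂, so the sum is O.
7P = O, so the order is 7.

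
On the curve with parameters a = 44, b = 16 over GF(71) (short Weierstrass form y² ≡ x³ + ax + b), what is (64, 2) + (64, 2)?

tangent at (64, 2): λ = (3·64² + 44)/(2·2) ≡ 49/4. 4⁻¹ ≡ 18 (mod 71) since 4·18 = 72 ≡ 1, so λ ≡ 49·18 ≡ 30.
  x = λ² - 64 - 64 = 900 - 128 ≡ 62; y = λ·(64 - 62) - 2 ≡ 58. → (62, 58)

(62, 58)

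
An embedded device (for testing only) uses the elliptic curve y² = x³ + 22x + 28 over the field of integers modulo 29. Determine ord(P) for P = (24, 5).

2P: tangent at (24, 5): λ = (3·24² + 22)/(2·5) ≡ 10/10. 10⁻¹ ≡ 3 (mod 29), so λ ≡ 10·3 ≡ 1.
  x = λ² - 24 - 24 = 1 - 48 ≡ 11; y = λ·(24 - 11) - 5 ≡ 8. → (11, 8)
3P: (11, 8) + (24, 5). λ = (5 - 8)/(24 - 11) ≡ 26/13 mod 29. 13⁻¹ ≡ 9 (mod 29) since 13·9 = 117 ≡ 1, so λ ≡ 2.
  x = λ² - 11 - 24 = 4 - 35 ≡ 27; y = λ·(11 - 27) - 8 ≡ 18. → (27, 18)
4P: (27, 18) + (24, 5). λ = (5 - 18)/(24 - 27) ≡ 16/26 mod 29. 26⁻¹ ≡ 19 (mod 29) since 26·19 = 494 ≡ 1, so λ ≡ 14.
  x = λ² - 27 - 24 = 196 - 51 ≡ 0; y = λ·(27 - 0) - 18 ≡ 12. → (0, 12)
5P: (0, 12) + (24, 5). λ = (5 - 12)/(24 - 0) ≡ 22/24 mod 29. 24⁻¹ ≡ 23 (mod 29), so λ ≡ 13.
  x = λ² - 0 - 24 = 169 - 24 ≡ 0; y = λ·(0 - 0) - 12 ≡ 17. → (0, 17)
6P: (0, 17) + (24, 5). λ = (5 - 17)/(24 - 0) ≡ 17/24 mod 29. 24⁻¹ ≡ 23 (mod 29), so λ ≡ 14.
  x = λ² - 0 - 24 = 196 - 24 ≡ 27; y = λ·(0 - 27) - 17 ≡ 11. → (27, 11)
7P: (27, 11) + (24, 5). λ = (5 - 11)/(24 - 27) ≡ 23/26 mod 29. 26⁻¹ ≡ 19 (mod 29) since 26·19 = 494 ≡ 1, so λ ≡ 2.
  x = λ² - 27 - 24 = 4 - 51 ≡ 11; y = λ·(27 - 11) - 11 ≡ 21. → (11, 21)
8P: (11, 21) + (24, 5). λ = (5 - 21)/(24 - 11) ≡ 13/13 mod 29. 13⁻¹ ≡ 9 (mod 29) since 13·9 = 117 ≡ 1, so λ ≡ 1.
  x = λ² - 11 - 24 = 1 - 35 ≡ 24; y = λ·(11 - 24) - 21 ≡ 24. → (24, 24)
9P: (24, 24) + (24, 5): same x and y₁ ≡ -y₂, so the sum is 𝒪.
9P = 𝒪, so the order is 9.

9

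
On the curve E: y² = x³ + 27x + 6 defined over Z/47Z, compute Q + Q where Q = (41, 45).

(26, 1)

tangent at (41, 45): λ = (3·41² + 27)/(2·45) ≡ 41/43. 43⁻¹ ≡ 35 (mod 47), so λ ≡ 41·35 ≡ 25.
  x = λ² - 41 - 41 = 625 - 82 ≡ 26; y = λ·(41 - 26) - 45 ≡ 1. → (26, 1)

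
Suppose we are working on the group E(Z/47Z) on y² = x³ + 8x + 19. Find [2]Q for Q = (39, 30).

(1, 34)

tangent at (39, 30): λ = (3·39² + 8)/(2·30) ≡ 12/13. 13⁻¹ ≡ 29 (mod 47) since 13·29 = 377 ≡ 1, so λ ≡ 12·29 ≡ 19.
  x = λ² - 39 - 39 = 361 - 78 ≡ 1; y = λ·(39 - 1) - 30 ≡ 34. → (1, 34)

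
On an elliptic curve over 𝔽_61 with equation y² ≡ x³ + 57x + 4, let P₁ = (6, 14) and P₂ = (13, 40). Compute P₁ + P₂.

(6, 47)

(6, 14) + (13, 40). λ = (40 - 14)/(13 - 6) ≡ 26/7 mod 61. 7⁻¹ ≡ 35 (mod 61), so λ ≡ 56.
  x = λ² - 6 - 13 = 3136 - 19 ≡ 6; y = λ·(6 - 6) - 14 ≡ 47. → (6, 47)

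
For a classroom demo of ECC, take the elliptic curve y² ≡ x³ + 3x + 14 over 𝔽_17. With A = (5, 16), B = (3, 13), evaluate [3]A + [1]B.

First 3A:
Repeated addition: build up to 3A.
2A: tangent at (5, 16): λ = (3·5² + 3)/(2·16) ≡ 10/15. 15⁻¹ ≡ 8 (mod 17), so λ ≡ 10·8 ≡ 12.
  x = λ² - 5 - 5 = 144 - 10 ≡ 15; y = λ·(5 - 15) - 16 ≡ 0. → (15, 0)
3A: (15, 0) + (5, 16). λ = (16 - 0)/(5 - 15) ≡ 16/7 mod 17. 7⁻¹ ≡ 5 (mod 17), so λ ≡ 12.
  x = λ² - 15 - 5 = 144 - 20 ≡ 5; y = λ·(15 - 5) - 0 ≡ 1. → (5, 1)
3A = (5, 1).
Finally 3A + B:
(5, 1) + (3, 13). λ = (13 - 1)/(3 - 5) ≡ 12/15 mod 17. 15⁻¹ ≡ 8 (mod 17) since 15·8 = 120 ≡ 1, so λ ≡ 11.
  x = λ² - 5 - 3 = 121 - 8 ≡ 11; y = λ·(5 - 11) - 1 ≡ 1. → (11, 1)

(11, 1)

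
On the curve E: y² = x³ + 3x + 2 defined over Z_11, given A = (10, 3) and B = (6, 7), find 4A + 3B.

(4, 1)

First 4A:
Double-and-add on 4 = (100)₂. Start with A = (10, 3) for the leading 1-bit.
double: tangent at (10, 3): λ = (3·10² + 3)/(2·3) ≡ 6/6. 6⁻¹ ≡ 2 (mod 11), so λ ≡ 6·2 ≡ 1.
  x = λ² - 10 - 10 = 1 - 20 ≡ 3; y = λ·(10 - 3) - 3 ≡ 4. → (3, 4)
double: tangent at (3, 4): λ = (3·3² + 3)/(2·4) ≡ 8/8. 8⁻¹ ≡ 7 (mod 11) since 8·7 = 56 ≡ 1, so λ ≡ 8·7 ≡ 1.
  x = λ² - 3 - 3 = 1 - 6 ≡ 6; y = λ·(3 - 6) - 4 ≡ 4. → (6, 4)
4A = (6, 4).
Next 3B:
Repeated addition: build up to 3B.
2B: tangent at (6, 7): λ = (3·6² + 3)/(2·7) ≡ 1/3. 3⁻¹ ≡ 4 (mod 11), so λ ≡ 1·4 ≡ 4.
  x = λ² - 6 - 6 = 16 - 12 ≡ 4; y = λ·(6 - 4) - 7 ≡ 1. → (4, 1)
3B: (4, 1) + (6, 7). λ = (7 - 1)/(6 - 4) ≡ 6/2 mod 11. 2⁻¹ ≡ 6 (mod 11) since 2·6 = 12 ≡ 1, so λ ≡ 3.
  x = λ² - 4 - 6 = 9 - 10 ≡ 10; y = λ·(4 - 10) - 1 ≡ 3. → (10, 3)
3B = (10, 3).
Finally 4A + 3B:
(6, 4) + (10, 3). λ = (3 - 4)/(10 - 6) ≡ 10/4 mod 11. 4⁻¹ ≡ 3 (mod 11), so λ ≡ 8.
  x = λ² - 6 - 10 = 64 - 16 ≡ 4; y = λ·(6 - 4) - 4 ≡ 1. → (4, 1)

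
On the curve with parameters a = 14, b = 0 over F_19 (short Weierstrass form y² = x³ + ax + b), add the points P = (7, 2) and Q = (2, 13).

(7, 2) + (2, 13). λ = (13 - 2)/(2 - 7) ≡ 11/14 mod 19. 14⁻¹ ≡ 15 (mod 19) since 14·15 = 210 ≡ 1, so λ ≡ 13.
  x = λ² - 7 - 2 = 169 - 9 ≡ 8; y = λ·(7 - 8) - 2 ≡ 4. → (8, 4)

(8, 4)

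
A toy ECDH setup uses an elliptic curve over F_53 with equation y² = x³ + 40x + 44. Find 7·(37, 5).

(35, 45)

Write Q = (37, 5).
Double-and-add on 7 = (111)₂. Start with Q = (37, 5) for the leading 1-bit.
double: tangent at (37, 5): λ = (3·37² + 40)/(2·5) ≡ 13/10. 10⁻¹ ≡ 16 (mod 53) since 10·16 = 160 ≡ 1, so λ ≡ 13·16 ≡ 49.
  x = λ² - 37 - 37 = 2401 - 74 ≡ 48; y = λ·(37 - 48) - 5 ≡ 39. → (48, 39)
add Q: (48, 39) + (37, 5). λ = (5 - 39)/(37 - 48) ≡ 19/42 mod 53. 42⁻¹ ≡ 24 (mod 53), so λ ≡ 32.
  x = λ² - 48 - 37 = 1024 - 85 ≡ 38; y = λ·(48 - 38) - 39 ≡ 16. → (38, 16)
double: tangent at (38, 16): λ = (3·38² + 40)/(2·16) ≡ 26/32. 32⁻¹ ≡ 5 (mod 53) since 32·5 = 160 ≡ 1, so λ ≡ 26·5 ≡ 24.
  x = λ² - 38 - 38 = 576 - 76 ≡ 23; y = λ·(38 - 23) - 16 ≡ 26. → (23, 26)
add Q: (23, 26) + (37, 5). λ = (5 - 26)/(37 - 23) ≡ 32/14 mod 53. 14⁻¹ ≡ 19 (mod 53), so λ ≡ 25.
  x = λ² - 23 - 37 = 625 - 60 ≡ 35; y = λ·(23 - 35) - 26 ≡ 45. → (35, 45)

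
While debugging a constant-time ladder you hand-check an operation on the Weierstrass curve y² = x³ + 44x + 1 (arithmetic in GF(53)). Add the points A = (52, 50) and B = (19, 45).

(52, 50) + (19, 45). λ = (45 - 50)/(19 - 52) ≡ 48/20 mod 53. 20⁻¹ ≡ 8 (mod 53), so λ ≡ 13.
  x = λ² - 52 - 19 = 169 - 71 ≡ 45; y = λ·(52 - 45) - 50 ≡ 41. → (45, 41)

(45, 41)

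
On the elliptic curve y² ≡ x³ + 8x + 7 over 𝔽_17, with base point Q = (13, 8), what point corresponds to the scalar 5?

Repeated addition: build up to 5Q.
2Q: tangent at (13, 8): λ = (3·13² + 8)/(2·8) ≡ 5/16. 16⁻¹ ≡ 16 (mod 17) since 16·16 = 256 ≡ 1, so λ ≡ 5·16 ≡ 12.
  x = λ² - 13 - 13 = 144 - 26 ≡ 16; y = λ·(13 - 16) - 8 ≡ 7. → (16, 7)
3Q: (16, 7) + (13, 8). λ = (8 - 7)/(13 - 16) ≡ 1/14 mod 17. 14⁻¹ ≡ 11 (mod 17) since 14·11 = 154 ≡ 1, so λ ≡ 11.
  x = λ² - 16 - 13 = 121 - 29 ≡ 7; y = λ·(16 - 7) - 7 ≡ 7. → (7, 7)
4Q: (7, 7) + (13, 8). λ = (8 - 7)/(13 - 7) ≡ 1/6 mod 17. 6⁻¹ ≡ 3 (mod 17), so λ ≡ 3.
  x = λ² - 7 - 13 = 9 - 20 ≡ 6; y = λ·(7 - 6) - 7 ≡ 13. → (6, 13)
5Q: (6, 13) + (13, 8). λ = (8 - 13)/(13 - 6) ≡ 12/7 mod 17. 7⁻¹ ≡ 5 (mod 17), so λ ≡ 9.
  x = λ² - 6 - 13 = 81 - 19 ≡ 11; y = λ·(6 - 11) - 13 ≡ 10. → (11, 10)

(11, 10)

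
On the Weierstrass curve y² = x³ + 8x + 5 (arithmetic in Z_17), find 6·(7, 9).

O

Write G = (7, 9).
Double-and-add on 6 = (110)₂. Start with G = (7, 9) for the leading 1-bit.
double: tangent at (7, 9): λ = (3·7² + 8)/(2·9) ≡ 2/1. 1⁻¹ ≡ 1 (mod 17), so λ ≡ 2·1 ≡ 2.
  x = λ² - 7 - 7 = 4 - 14 ≡ 7; y = λ·(7 - 7) - 9 ≡ 8. → (7, 8)
add G: (7, 8) + (7, 9): same x and y₁ ≡ -y₂, so the sum is O.
double: O + O = O (identity).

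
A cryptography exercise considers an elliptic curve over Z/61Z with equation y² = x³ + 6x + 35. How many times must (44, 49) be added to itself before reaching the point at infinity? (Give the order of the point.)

2P: tangent at (44, 49): λ = (3·44² + 6)/(2·49) ≡ 19/37. 37⁻¹ ≡ 33 (mod 61), so λ ≡ 19·33 ≡ 17.
  x = λ² - 44 - 44 = 289 - 88 ≡ 18; y = λ·(44 - 18) - 49 ≡ 27. → (18, 27)
3P: (18, 27) + (44, 49). λ = (49 - 27)/(44 - 18) ≡ 22/26 mod 61. 26⁻¹ ≡ 54 (mod 61) since 26·54 = 1404 ≡ 1, so λ ≡ 29.
  x = λ² - 18 - 44 = 841 - 62 ≡ 47; y = λ·(18 - 47) - 27 ≡ 47. → (47, 47)
4P: (47, 47) + (44, 49). λ = (49 - 47)/(44 - 47) ≡ 2/58 mod 61. 58⁻¹ ≡ 20 (mod 61), so λ ≡ 40.
  x = λ² - 47 - 44 = 1600 - 91 ≡ 45; y = λ·(47 - 45) - 47 ≡ 33. → (45, 33)
5P: (45, 33) + (44, 49). λ = (49 - 33)/(44 - 45) ≡ 16/60 mod 61. 60⁻¹ ≡ 60 (mod 61), so λ ≡ 45.
  x = λ² - 45 - 44 = 2025 - 89 ≡ 45; y = λ·(45 - 45) - 33 ≡ 28. → (45, 28)
6P: (45, 28) + (44, 49). λ = (49 - 28)/(44 - 45) ≡ 21/60 mod 61. 60⁻¹ ≡ 60 (mod 61), so λ ≡ 40.
  x = λ² - 45 - 44 = 1600 - 89 ≡ 47; y = λ·(45 - 47) - 28 ≡ 14. → (47, 14)
7P: (47, 14) + (44, 49). λ = (49 - 14)/(44 - 47) ≡ 35/58 mod 61. 58⁻¹ ≡ 20 (mod 61), so λ ≡ 29.
  x = λ² - 47 - 44 = 841 - 91 ≡ 18; y = λ·(47 - 18) - 14 ≡ 34. → (18, 34)
8P: (18, 34) + (44, 49). λ = (49 - 34)/(44 - 18) ≡ 15/26 mod 61. 26⁻¹ ≡ 54 (mod 61), so λ ≡ 17.
  x = λ² - 18 - 44 = 289 - 62 ≡ 44; y = λ·(18 - 44) - 34 ≡ 12. → (44, 12)
9P: (44, 12) + (44, 49): same x and y₁ ≡ -y₂, so the sum is the point at infinity.
9P = the point at infinity, so the order is 9.

9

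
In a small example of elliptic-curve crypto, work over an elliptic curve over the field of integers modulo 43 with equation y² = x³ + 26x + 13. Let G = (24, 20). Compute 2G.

tangent at (24, 20): λ = (3·24² + 26)/(2·20) ≡ 34/40. 40⁻¹ ≡ 14 (mod 43), so λ ≡ 34·14 ≡ 3.
  x = λ² - 24 - 24 = 9 - 48 ≡ 4; y = λ·(24 - 4) - 20 ≡ 40. → (4, 40)

(4, 40)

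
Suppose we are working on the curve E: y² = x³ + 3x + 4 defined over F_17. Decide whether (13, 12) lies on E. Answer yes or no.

no

y² = 12² ≡ 8; x³ + 3x + 4 = 2240 ≡ 13 (mod 17). 8 ≠ 13.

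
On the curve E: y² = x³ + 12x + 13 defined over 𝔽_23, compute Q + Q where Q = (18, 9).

tangent at (18, 9): λ = (3·18² + 12)/(2·9) ≡ 18/18. 18⁻¹ ≡ 9 (mod 23), so λ ≡ 18·9 ≡ 1.
  x = λ² - 18 - 18 = 1 - 36 ≡ 11; y = λ·(18 - 11) - 9 ≡ 21. → (11, 21)

(11, 21)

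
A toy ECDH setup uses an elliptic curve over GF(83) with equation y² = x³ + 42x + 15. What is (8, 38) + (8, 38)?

tangent at (8, 38): λ = (3·8² + 42)/(2·38) ≡ 68/76. 76⁻¹ ≡ 71 (mod 83) since 76·71 = 5396 ≡ 1, so λ ≡ 68·71 ≡ 14.
  x = λ² - 8 - 8 = 196 - 16 ≡ 14; y = λ·(8 - 14) - 38 ≡ 44. → (14, 44)

(14, 44)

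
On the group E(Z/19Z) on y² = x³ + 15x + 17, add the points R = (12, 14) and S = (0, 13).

(12, 14) + (0, 13). λ = (13 - 14)/(0 - 12) ≡ 18/7 mod 19. 7⁻¹ ≡ 11 (mod 19), so λ ≡ 8.
  x = λ² - 12 - 0 = 64 - 12 ≡ 14; y = λ·(12 - 14) - 14 ≡ 8. → (14, 8)

(14, 8)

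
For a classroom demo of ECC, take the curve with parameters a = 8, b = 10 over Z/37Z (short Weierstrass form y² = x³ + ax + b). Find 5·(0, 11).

Write Q = (0, 11).
Double-and-add on 5 = (101)₂. Start with Q = (0, 11) for the leading 1-bit.
double: tangent at (0, 11): λ = (3·0² + 8)/(2·11) ≡ 8/22. 22⁻¹ ≡ 32 (mod 37), so λ ≡ 8·32 ≡ 34.
  x = λ² - 0 - 0 = 1156 - 0 ≡ 9; y = λ·(0 - 9) - 11 ≡ 16. → (9, 16)
double: tangent at (9, 16): λ = (3·9² + 8)/(2·16) ≡ 29/32. 32⁻¹ ≡ 22 (mod 37) since 32·22 = 704 ≡ 1, so λ ≡ 29·22 ≡ 9.
  x = λ² - 9 - 9 = 81 - 18 ≡ 26; y = λ·(9 - 26) - 16 ≡ 16. → (26, 16)
add Q: (26, 16) + (0, 11). λ = (11 - 16)/(0 - 26) ≡ 32/11 mod 37. 11⁻¹ ≡ 27 (mod 37) since 11·27 = 297 ≡ 1, so λ ≡ 13.
  x = λ² - 26 - 0 = 169 - 26 ≡ 32; y = λ·(26 - 32) - 16 ≡ 17. → (32, 17)

(32, 17)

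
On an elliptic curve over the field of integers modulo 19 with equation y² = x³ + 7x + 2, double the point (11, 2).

(8, 0)

tangent at (11, 2): λ = (3·11² + 7)/(2·2) ≡ 9/4. 4⁻¹ ≡ 5 (mod 19) since 4·5 = 20 ≡ 1, so λ ≡ 9·5 ≡ 7.
  x = λ² - 11 - 11 = 49 - 22 ≡ 8; y = λ·(11 - 8) - 2 ≡ 0. → (8, 0)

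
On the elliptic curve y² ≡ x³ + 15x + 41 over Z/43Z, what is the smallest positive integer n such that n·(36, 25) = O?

5

2P: tangent at (36, 25): λ = (3·36² + 15)/(2·25) ≡ 33/7. 7⁻¹ ≡ 37 (mod 43), so λ ≡ 33·37 ≡ 17.
  x = λ² - 36 - 36 = 289 - 72 ≡ 2; y = λ·(36 - 2) - 25 ≡ 37. → (2, 37)
3P: (2, 37) + (36, 25). λ = (25 - 37)/(36 - 2) ≡ 31/34 mod 43. 34⁻¹ ≡ 19 (mod 43), so λ ≡ 30.
  x = λ² - 2 - 36 = 900 - 38 ≡ 2; y = λ·(2 - 2) - 37 ≡ 6. → (2, 6)
4P: (2, 6) + (36, 25). λ = (25 - 6)/(36 - 2) ≡ 19/34 mod 43. 34⁻¹ ≡ 19 (mod 43), so λ ≡ 17.
  x = λ² - 2 - 36 = 289 - 38 ≡ 36; y = λ·(2 - 36) - 6 ≡ 18. → (36, 18)
5P: (36, 18) + (36, 25): same x and y₁ ≡ -y₂, so the sum is O.
5P = O, so the order is 5.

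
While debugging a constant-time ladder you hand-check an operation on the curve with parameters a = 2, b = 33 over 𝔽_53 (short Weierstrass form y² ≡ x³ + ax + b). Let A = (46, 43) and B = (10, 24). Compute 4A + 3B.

First 4A:
Repeated addition: build up to 4A.
2A: tangent at (46, 43): λ = (3·46² + 2)/(2·43) ≡ 43/33. 33⁻¹ ≡ 45 (mod 53) since 33·45 = 1485 ≡ 1, so λ ≡ 43·45 ≡ 27.
  x = λ² - 46 - 46 = 729 - 92 ≡ 1; y = λ·(46 - 1) - 43 ≡ 6. → (1, 6)
3A: (1, 6) + (46, 43). λ = (43 - 6)/(46 - 1) ≡ 37/45 mod 53. 45⁻¹ ≡ 33 (mod 53) since 45·33 = 1485 ≡ 1, so λ ≡ 2.
  x = λ² - 1 - 46 = 4 - 47 ≡ 10; y = λ·(1 - 10) - 6 ≡ 29. → (10, 29)
4A: (10, 29) + (46, 43). λ = (43 - 29)/(46 - 10) ≡ 14/36 mod 53. 36⁻¹ ≡ 28 (mod 53), so λ ≡ 21.
  x = λ² - 10 - 46 = 441 - 56 ≡ 14; y = λ·(10 - 14) - 29 ≡ 46. → (14, 46)
4A = (14, 46).
Next 3B:
Repeated addition: build up to 3B.
2B: tangent at (10, 24): λ = (3·10² + 2)/(2·24) ≡ 37/48. 48⁻¹ ≡ 21 (mod 53) since 48·21 = 1008 ≡ 1, so λ ≡ 37·21 ≡ 35.
  x = λ² - 10 - 10 = 1225 - 20 ≡ 39; y = λ·(10 - 39) - 24 ≡ 21. → (39, 21)
3B: (39, 21) + (10, 24). λ = (24 - 21)/(10 - 39) ≡ 3/24 mod 53. 24⁻¹ ≡ 42 (mod 53) since 24·42 = 1008 ≡ 1, so λ ≡ 20.
  x = λ² - 39 - 10 = 400 - 49 ≡ 33; y = λ·(39 - 33) - 21 ≡ 46. → (33, 46)
3B = (33, 46).
Finally 4A + 3B:
(14, 46) + (33, 46). λ = (46 - 46)/(33 - 14) ≡ 0/19 mod 53. 19⁻¹ ≡ 14 (mod 53), so λ ≡ 0.
  x = λ² - 14 - 33 = 0 - 47 ≡ 6; y = λ·(14 - 6) - 46 ≡ 7. → (6, 7)

(6, 7)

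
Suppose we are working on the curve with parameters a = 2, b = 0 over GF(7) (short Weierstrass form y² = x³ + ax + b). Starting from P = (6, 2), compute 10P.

(4, 4)

Repeated addition: build up to 10P.
2P: tangent at (6, 2): λ = (3·6² + 2)/(2·2) ≡ 5/4. 4⁻¹ ≡ 2 (mod 7), so λ ≡ 5·2 ≡ 3.
  x = λ² - 6 - 6 = 9 - 12 ≡ 4; y = λ·(6 - 4) - 2 ≡ 4. → (4, 4)
3P: (4, 4) + (6, 2). λ = (2 - 4)/(6 - 4) ≡ 5/2 mod 7. 2⁻¹ ≡ 4 (mod 7), so λ ≡ 6.
  x = λ² - 4 - 6 = 36 - 10 ≡ 5; y = λ·(4 - 5) - 4 ≡ 4. → (5, 4)
4P: (5, 4) + (6, 2). λ = (2 - 4)/(6 - 5) ≡ 5/1 mod 7. 1⁻¹ ≡ 1 (mod 7) since 1·1 = 1 ≡ 1, so λ ≡ 5.
  x = λ² - 5 - 6 = 25 - 11 ≡ 0; y = λ·(5 - 0) - 4 ≡ 0. → (0, 0)
5P: (0, 0) + (6, 2). λ = (2 - 0)/(6 - 0) ≡ 2/6 mod 7. 6⁻¹ ≡ 6 (mod 7) since 6·6 = 36 ≡ 1, so λ ≡ 5.
  x = λ² - 0 - 6 = 25 - 6 ≡ 5; y = λ·(0 - 5) - 0 ≡ 3. → (5, 3)
6P: (5, 3) + (6, 2). λ = (2 - 3)/(6 - 5) ≡ 6/1 mod 7. 1⁻¹ ≡ 1 (mod 7), so λ ≡ 6.
  x = λ² - 5 - 6 = 36 - 11 ≡ 4; y = λ·(5 - 4) - 3 ≡ 3. → (4, 3)
7P: (4, 3) + (6, 2). λ = (2 - 3)/(6 - 4) ≡ 6/2 mod 7. 2⁻¹ ≡ 4 (mod 7) since 2·4 = 8 ≡ 1, so λ ≡ 3.
  x = λ² - 4 - 6 = 9 - 10 ≡ 6; y = λ·(4 - 6) - 3 ≡ 5. → (6, 5)
8P: (6, 5) + (6, 2): same x and y₁ ≡ -y₂, so the sum is the point at infinity.
9P: the point at infinity + (6, 2) = (6, 2) (identity).
10P: tangent at (6, 2): λ = (3·6² + 2)/(2·2) ≡ 5/4. 4⁻¹ ≡ 2 (mod 7) since 4·2 = 8 ≡ 1, so λ ≡ 5·2 ≡ 3.
  x = λ² - 6 - 6 = 9 - 12 ≡ 4; y = λ·(6 - 4) - 2 ≡ 4. → (4, 4)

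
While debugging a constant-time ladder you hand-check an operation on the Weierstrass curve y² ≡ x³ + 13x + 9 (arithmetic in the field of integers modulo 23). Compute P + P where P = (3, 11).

tangent at (3, 11): λ = (3·3² + 13)/(2·11) ≡ 17/22. 22⁻¹ ≡ 22 (mod 23), so λ ≡ 17·22 ≡ 6.
  x = λ² - 3 - 3 = 36 - 6 ≡ 7; y = λ·(3 - 7) - 11 ≡ 11. → (7, 11)

(7, 11)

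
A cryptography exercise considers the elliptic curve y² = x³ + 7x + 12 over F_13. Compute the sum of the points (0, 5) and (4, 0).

(0, 5) + (4, 0). λ = (0 - 5)/(4 - 0) ≡ 8/4 mod 13. 4⁻¹ ≡ 10 (mod 13), so λ ≡ 2.
  x = λ² - 0 - 4 = 4 - 4 ≡ 0; y = λ·(0 - 0) - 5 ≡ 8. → (0, 8)

(0, 8)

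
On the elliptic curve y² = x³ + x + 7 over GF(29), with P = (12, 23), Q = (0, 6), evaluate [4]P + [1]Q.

First 4P:
Repeated addition: build up to 4P.
2P: tangent at (12, 23): λ = (3·12² + 1)/(2·23) ≡ 27/17. 17⁻¹ ≡ 12 (mod 29), so λ ≡ 27·12 ≡ 5.
  x = λ² - 12 - 12 = 25 - 24 ≡ 1; y = λ·(12 - 1) - 23 ≡ 3. → (1, 3)
3P: (1, 3) + (12, 23). λ = (23 - 3)/(12 - 1) ≡ 20/11 mod 29. 11⁻¹ ≡ 8 (mod 29), so λ ≡ 15.
  x = λ² - 1 - 12 = 225 - 13 ≡ 9; y = λ·(1 - 9) - 3 ≡ 22. → (9, 22)
4P: (9, 22) + (12, 23). λ = (23 - 22)/(12 - 9) ≡ 1/3 mod 29. 3⁻¹ ≡ 10 (mod 29), so λ ≡ 10.
  x = λ² - 9 - 12 = 100 - 21 ≡ 21; y = λ·(9 - 21) - 22 ≡ 3. → (21, 3)
4P = (21, 3).
Finally 4P + Q:
(21, 3) + (0, 6). λ = (6 - 3)/(0 - 21) ≡ 3/8 mod 29. 8⁻¹ ≡ 11 (mod 29), so λ ≡ 4.
  x = λ² - 21 - 0 = 16 - 21 ≡ 24; y = λ·(21 - 24) - 3 ≡ 14. → (24, 14)

(24, 14)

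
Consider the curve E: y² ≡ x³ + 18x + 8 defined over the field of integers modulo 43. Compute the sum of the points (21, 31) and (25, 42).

(21, 31) + (25, 42). λ = (42 - 31)/(25 - 21) ≡ 11/4 mod 43. 4⁻¹ ≡ 11 (mod 43) since 4·11 = 44 ≡ 1, so λ ≡ 35.
  x = λ² - 21 - 25 = 1225 - 46 ≡ 18; y = λ·(21 - 18) - 31 ≡ 31. → (18, 31)

(18, 31)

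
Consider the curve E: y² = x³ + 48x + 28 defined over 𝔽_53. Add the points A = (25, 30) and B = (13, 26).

(25, 30) + (13, 26). λ = (26 - 30)/(13 - 25) ≡ 49/41 mod 53. 41⁻¹ ≡ 22 (mod 53), so λ ≡ 18.
  x = λ² - 25 - 13 = 324 - 38 ≡ 21; y = λ·(25 - 21) - 30 ≡ 42. → (21, 42)

(21, 42)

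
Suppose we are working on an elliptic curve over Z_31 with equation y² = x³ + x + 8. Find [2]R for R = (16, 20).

(27, 8)

tangent at (16, 20): λ = (3·16² + 1)/(2·20) ≡ 25/9. 9⁻¹ ≡ 7 (mod 31), so λ ≡ 25·7 ≡ 20.
  x = λ² - 16 - 16 = 400 - 32 ≡ 27; y = λ·(16 - 27) - 20 ≡ 8. → (27, 8)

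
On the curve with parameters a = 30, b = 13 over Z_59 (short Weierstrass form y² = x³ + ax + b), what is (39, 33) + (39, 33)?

tangent at (39, 33): λ = (3·39² + 30)/(2·33) ≡ 50/7. 7⁻¹ ≡ 17 (mod 59) since 7·17 = 119 ≡ 1, so λ ≡ 50·17 ≡ 24.
  x = λ² - 39 - 39 = 576 - 78 ≡ 26; y = λ·(39 - 26) - 33 ≡ 43. → (26, 43)

(26, 43)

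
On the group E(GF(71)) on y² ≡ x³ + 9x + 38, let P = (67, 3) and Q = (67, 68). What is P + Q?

The two points share x = 67 and their y-coordinates satisfy 3 + 68 ≡ 0 (mod 71), so they are inverses. Their sum is the point at infinity.

O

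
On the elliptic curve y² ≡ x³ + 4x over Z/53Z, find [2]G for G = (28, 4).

tangent at (28, 4): λ = (3·28² + 4)/(2·4) ≡ 24/8. 8⁻¹ ≡ 20 (mod 53), so λ ≡ 24·20 ≡ 3.
  x = λ² - 28 - 28 = 9 - 56 ≡ 6; y = λ·(28 - 6) - 4 ≡ 9. → (6, 9)

(6, 9)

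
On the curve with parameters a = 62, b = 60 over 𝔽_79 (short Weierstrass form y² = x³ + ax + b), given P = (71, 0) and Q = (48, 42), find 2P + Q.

First 2P:
Repeated addition: build up to 2P.
2P: (71, 0) + (71, 0): same x and y₁ ≡ -y₂, so the sum is 𝒪.
2P = 𝒪.
Finally 2P + Q:
𝒪 + (48, 42) = (48, 42) (identity).

(48, 42)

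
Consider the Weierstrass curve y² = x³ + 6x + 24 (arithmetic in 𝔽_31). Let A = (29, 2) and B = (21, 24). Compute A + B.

(6, 20)

(29, 2) + (21, 24). λ = (24 - 2)/(21 - 29) ≡ 22/23 mod 31. 23⁻¹ ≡ 27 (mod 31) since 23·27 = 621 ≡ 1, so λ ≡ 5.
  x = λ² - 29 - 21 = 25 - 50 ≡ 6; y = λ·(29 - 6) - 2 ≡ 20. → (6, 20)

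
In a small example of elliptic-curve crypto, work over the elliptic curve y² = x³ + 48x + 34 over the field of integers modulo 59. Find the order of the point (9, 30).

2P: tangent at (9, 30): λ = (3·9² + 48)/(2·30) ≡ 55/1. 1⁻¹ ≡ 1 (mod 59), so λ ≡ 55·1 ≡ 55.
  x = λ² - 9 - 9 = 3025 - 18 ≡ 57; y = λ·(9 - 57) - 30 ≡ 44. → (57, 44)
3P: (57, 44) + (9, 30). λ = (30 - 44)/(9 - 57) ≡ 45/11 mod 59. 11⁻¹ ≡ 43 (mod 59), so λ ≡ 47.
  x = λ² - 57 - 9 = 2209 - 66 ≡ 19; y = λ·(57 - 19) - 44 ≡ 31. → (19, 31)
4P: (19, 31) + (9, 30). λ = (30 - 31)/(9 - 19) ≡ 58/49 mod 59. 49⁻¹ ≡ 53 (mod 59), so λ ≡ 6.
  x = λ² - 19 - 9 = 36 - 28 ≡ 8; y = λ·(19 - 8) - 31 ≡ 35. → (8, 35)
5P: (8, 35) + (9, 30). λ = (30 - 35)/(9 - 8) ≡ 54/1 mod 59. 1⁻¹ ≡ 1 (mod 59) since 1·1 = 1 ≡ 1, so λ ≡ 54.
  x = λ² - 8 - 9 = 2916 - 17 ≡ 8; y = λ·(8 - 8) - 35 ≡ 24. → (8, 24)
6P: (8, 24) + (9, 30). λ = (30 - 24)/(9 - 8) ≡ 6/1 mod 59. 1⁻¹ ≡ 1 (mod 59) since 1·1 = 1 ≡ 1, so λ ≡ 6.
  x = λ² - 8 - 9 = 36 - 17 ≡ 19; y = λ·(8 - 19) - 24 ≡ 28. → (19, 28)
7P: (19, 28) + (9, 30). λ = (30 - 28)/(9 - 19) ≡ 2/49 mod 59. 49⁻¹ ≡ 53 (mod 59), so λ ≡ 47.
  x = λ² - 19 - 9 = 2209 - 28 ≡ 57; y = λ·(19 - 57) - 28 ≡ 15. → (57, 15)
8P: (57, 15) + (9, 30). λ = (30 - 15)/(9 - 57) ≡ 15/11 mod 59. 11⁻¹ ≡ 43 (mod 59) since 11·43 = 473 ≡ 1, so λ ≡ 55.
  x = λ² - 57 - 9 = 3025 - 66 ≡ 9; y = λ·(57 - 9) - 15 ≡ 29. → (9, 29)
9P: (9, 29) + (9, 30): same x and y₁ ≡ -y₂, so the sum is 𝒪.
9P = 𝒪, so the order is 9.

9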